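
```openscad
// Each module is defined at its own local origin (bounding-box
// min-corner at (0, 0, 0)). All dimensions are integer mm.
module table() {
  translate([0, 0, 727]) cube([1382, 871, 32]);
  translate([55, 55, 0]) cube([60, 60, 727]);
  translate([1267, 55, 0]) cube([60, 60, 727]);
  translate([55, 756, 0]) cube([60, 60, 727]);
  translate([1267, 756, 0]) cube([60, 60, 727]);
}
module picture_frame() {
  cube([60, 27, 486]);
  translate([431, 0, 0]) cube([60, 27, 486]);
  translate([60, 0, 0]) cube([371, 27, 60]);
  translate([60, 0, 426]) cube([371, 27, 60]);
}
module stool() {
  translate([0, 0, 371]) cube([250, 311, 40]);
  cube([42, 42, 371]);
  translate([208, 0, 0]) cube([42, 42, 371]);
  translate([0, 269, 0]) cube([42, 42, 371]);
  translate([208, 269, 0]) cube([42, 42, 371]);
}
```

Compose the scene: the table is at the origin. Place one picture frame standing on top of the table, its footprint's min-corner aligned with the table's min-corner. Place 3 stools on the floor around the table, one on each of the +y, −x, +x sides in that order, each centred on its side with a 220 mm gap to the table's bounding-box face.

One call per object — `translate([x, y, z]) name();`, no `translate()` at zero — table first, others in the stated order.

table();
translate([0, 0, 759]) picture_frame();
translate([566, 1091, 0]) stool();
translate([-470, 280, 0]) stool();
translate([1602, 280, 0]) stool();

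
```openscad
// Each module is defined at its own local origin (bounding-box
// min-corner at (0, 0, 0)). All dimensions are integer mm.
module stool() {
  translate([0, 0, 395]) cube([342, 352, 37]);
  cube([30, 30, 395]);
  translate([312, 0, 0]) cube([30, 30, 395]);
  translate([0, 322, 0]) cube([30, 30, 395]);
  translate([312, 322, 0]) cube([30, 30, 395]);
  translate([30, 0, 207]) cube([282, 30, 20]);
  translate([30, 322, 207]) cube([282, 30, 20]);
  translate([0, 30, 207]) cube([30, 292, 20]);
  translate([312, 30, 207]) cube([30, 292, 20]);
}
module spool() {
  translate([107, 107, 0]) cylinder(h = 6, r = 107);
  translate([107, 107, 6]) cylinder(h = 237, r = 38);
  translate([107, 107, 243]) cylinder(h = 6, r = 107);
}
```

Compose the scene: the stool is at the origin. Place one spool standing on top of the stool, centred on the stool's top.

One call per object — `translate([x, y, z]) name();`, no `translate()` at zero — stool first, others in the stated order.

stool();
translate([64, 69, 432]) spool();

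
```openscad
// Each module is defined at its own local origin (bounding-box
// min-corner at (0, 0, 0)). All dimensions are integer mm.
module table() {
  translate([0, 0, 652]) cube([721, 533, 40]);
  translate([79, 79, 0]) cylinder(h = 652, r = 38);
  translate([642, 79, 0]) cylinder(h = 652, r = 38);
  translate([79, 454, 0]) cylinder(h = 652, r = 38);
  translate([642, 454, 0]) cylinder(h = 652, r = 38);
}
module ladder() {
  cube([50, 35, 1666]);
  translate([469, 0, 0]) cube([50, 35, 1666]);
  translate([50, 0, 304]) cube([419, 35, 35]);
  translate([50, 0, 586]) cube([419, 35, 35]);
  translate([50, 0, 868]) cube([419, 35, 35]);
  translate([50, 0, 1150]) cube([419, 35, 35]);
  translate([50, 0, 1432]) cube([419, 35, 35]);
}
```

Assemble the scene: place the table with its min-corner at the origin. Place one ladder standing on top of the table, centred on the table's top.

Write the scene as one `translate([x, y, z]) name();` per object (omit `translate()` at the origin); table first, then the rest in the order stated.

table();
translate([101, 249, 692]) ladder();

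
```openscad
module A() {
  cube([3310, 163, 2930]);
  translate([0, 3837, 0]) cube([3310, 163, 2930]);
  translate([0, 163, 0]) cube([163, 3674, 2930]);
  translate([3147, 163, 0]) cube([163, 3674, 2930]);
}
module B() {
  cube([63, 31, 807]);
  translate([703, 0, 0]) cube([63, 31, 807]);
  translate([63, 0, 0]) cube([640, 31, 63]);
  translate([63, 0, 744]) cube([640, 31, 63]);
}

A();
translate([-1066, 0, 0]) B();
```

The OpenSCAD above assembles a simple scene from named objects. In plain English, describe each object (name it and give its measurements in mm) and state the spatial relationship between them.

A is the wall frame of a small rectangular building: four walls, each 2930 mm tall and 163 mm thick, enclosing a footprint 3310 mm (x) by 4000 mm (y) outside-to-outside, with no floor or roof. The front and back walls (the −y and +y sides) span the full width; the two side walls fit between them.

B is a picture frame with a 640×681 mm rectangular opening (x by z) and a uniform 63 mm border on every side. Frame depth is 31 mm along y. It is built from two vertical stiles running the full outside height and two horizontal rails spanning the gap between the stiles.

The picture frame is on the floor beside the house frame on its −x side.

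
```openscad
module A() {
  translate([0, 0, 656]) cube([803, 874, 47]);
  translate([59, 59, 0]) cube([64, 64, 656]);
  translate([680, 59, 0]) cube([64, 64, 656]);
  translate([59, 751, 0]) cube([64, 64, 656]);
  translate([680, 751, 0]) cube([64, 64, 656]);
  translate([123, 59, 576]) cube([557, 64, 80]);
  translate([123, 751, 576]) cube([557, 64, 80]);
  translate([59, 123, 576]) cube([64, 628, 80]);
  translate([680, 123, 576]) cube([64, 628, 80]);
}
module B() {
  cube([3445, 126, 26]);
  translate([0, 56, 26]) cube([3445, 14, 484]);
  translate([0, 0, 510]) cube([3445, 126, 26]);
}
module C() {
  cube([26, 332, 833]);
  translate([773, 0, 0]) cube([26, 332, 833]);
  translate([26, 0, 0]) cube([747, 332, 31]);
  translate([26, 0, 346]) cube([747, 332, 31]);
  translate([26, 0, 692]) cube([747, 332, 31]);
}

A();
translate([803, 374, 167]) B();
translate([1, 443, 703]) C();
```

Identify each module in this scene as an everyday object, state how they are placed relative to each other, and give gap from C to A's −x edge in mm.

A is a table. B is an I-beam. C is a bookshelf. The I-beam is beside the table with their tops flush at z = 703. The bookshelf is on top of the table. The gap from the bookshelf to the table's −x edge is 1 mm.

The bookshelf's min-x is at 1; the table's min-x is 0; gap = 1 mm.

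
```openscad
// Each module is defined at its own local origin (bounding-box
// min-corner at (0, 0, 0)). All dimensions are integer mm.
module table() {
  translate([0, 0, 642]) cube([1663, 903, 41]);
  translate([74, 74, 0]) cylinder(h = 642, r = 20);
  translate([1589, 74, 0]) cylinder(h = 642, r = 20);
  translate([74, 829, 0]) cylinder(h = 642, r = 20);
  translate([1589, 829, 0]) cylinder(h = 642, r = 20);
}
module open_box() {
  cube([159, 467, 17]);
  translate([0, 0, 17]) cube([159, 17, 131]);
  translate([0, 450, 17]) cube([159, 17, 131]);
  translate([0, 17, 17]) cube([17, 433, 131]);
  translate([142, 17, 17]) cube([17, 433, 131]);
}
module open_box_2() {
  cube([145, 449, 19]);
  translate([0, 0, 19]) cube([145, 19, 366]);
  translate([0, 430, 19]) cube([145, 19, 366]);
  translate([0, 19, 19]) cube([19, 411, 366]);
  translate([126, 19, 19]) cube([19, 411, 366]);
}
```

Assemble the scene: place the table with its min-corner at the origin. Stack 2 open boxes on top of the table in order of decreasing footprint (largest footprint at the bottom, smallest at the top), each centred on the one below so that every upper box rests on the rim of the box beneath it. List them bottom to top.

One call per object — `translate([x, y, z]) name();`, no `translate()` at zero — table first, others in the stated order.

table();
translate([752, 218, 683]) open_box();
translate([759, 227, 831]) open_box_2();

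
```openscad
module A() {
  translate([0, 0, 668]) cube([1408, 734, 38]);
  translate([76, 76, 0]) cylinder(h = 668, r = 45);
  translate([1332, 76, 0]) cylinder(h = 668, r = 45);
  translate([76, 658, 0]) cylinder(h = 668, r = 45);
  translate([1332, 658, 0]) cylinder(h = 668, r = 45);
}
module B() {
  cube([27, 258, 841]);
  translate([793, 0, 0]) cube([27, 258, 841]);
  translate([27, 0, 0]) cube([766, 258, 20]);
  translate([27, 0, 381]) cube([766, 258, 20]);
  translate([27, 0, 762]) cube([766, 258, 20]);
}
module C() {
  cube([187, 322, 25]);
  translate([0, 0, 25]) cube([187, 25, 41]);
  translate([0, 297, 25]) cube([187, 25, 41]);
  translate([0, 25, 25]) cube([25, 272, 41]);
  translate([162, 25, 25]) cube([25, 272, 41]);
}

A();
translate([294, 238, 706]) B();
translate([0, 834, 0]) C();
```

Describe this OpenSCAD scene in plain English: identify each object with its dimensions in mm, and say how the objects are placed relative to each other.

A is a table with a 1408×734 mm rectangular top, 38 mm thick, top surface at z = 706 mm, supported by four round legs of 90 mm diameter, each leg's bounding box inset 31 mm from the nearest pair of top edges, running from the floor.

B is a bookshelf 820 mm wide overall, 258 mm deep and 841 mm tall. The two sides are 27 mm thick vertical panels. 3 horizontal shelves of 20 mm thickness span between the inner faces of the sides; the lowest shelf sits on the floor and shelves are stacked with a clear vertical gap of 361 mm between each pair.

C is an open-topped rectangular box: outside dimensions 187×322×66 mm, with a uniform wall and base thickness of 25 mm. The base is a full 187×322 slab on the floor; four walls sit on top of the base. The front and back walls (the −y and +y sides) span the full width; the two side walls fit between them.

The bookshelf is on top of the table, centred. The open box is on the floor beside the table on its +y side.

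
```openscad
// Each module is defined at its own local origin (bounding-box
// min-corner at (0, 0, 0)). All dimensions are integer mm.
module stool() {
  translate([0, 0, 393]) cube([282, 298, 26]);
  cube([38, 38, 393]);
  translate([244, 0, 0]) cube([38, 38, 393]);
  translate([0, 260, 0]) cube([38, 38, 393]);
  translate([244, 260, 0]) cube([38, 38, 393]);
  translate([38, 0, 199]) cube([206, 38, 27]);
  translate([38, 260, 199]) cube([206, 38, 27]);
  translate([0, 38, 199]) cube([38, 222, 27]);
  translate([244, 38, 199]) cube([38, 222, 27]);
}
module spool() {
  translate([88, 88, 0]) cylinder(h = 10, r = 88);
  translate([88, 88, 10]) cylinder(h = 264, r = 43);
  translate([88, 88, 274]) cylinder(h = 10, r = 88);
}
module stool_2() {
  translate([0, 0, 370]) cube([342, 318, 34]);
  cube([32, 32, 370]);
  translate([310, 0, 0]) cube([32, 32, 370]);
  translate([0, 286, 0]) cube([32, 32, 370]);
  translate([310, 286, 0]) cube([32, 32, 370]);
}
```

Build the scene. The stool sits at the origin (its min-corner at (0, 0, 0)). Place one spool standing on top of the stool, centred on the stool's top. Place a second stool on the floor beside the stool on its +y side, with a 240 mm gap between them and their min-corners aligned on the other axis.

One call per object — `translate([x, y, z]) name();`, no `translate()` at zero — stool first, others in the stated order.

stool();
translate([53, 61, 419]) spool();
translate([0, 538, 0]) stool_2();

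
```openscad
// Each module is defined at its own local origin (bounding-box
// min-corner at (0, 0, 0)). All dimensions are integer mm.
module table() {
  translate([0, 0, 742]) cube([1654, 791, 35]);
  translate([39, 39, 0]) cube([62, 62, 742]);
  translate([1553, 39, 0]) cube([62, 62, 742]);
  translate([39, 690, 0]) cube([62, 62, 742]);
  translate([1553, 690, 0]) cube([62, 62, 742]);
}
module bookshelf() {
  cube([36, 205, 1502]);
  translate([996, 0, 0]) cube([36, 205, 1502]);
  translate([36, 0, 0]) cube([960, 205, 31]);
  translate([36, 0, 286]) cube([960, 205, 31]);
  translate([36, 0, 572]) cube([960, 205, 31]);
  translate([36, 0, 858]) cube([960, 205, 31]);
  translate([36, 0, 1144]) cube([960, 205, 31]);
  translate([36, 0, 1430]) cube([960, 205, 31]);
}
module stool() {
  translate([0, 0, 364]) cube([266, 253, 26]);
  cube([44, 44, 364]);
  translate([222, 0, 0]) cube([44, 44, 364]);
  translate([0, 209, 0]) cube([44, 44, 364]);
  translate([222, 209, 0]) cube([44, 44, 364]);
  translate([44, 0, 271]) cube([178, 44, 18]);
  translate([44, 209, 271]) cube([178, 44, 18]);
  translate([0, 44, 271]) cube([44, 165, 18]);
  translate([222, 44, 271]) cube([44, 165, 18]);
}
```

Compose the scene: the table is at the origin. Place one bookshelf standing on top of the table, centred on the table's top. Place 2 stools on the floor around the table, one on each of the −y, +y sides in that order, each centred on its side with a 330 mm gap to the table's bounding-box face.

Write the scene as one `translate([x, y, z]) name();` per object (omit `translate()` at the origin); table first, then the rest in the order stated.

table();
translate([311, 293, 777]) bookshelf();
translate([694, -583, 0]) stool();
translate([694, 1121, 0]) stool();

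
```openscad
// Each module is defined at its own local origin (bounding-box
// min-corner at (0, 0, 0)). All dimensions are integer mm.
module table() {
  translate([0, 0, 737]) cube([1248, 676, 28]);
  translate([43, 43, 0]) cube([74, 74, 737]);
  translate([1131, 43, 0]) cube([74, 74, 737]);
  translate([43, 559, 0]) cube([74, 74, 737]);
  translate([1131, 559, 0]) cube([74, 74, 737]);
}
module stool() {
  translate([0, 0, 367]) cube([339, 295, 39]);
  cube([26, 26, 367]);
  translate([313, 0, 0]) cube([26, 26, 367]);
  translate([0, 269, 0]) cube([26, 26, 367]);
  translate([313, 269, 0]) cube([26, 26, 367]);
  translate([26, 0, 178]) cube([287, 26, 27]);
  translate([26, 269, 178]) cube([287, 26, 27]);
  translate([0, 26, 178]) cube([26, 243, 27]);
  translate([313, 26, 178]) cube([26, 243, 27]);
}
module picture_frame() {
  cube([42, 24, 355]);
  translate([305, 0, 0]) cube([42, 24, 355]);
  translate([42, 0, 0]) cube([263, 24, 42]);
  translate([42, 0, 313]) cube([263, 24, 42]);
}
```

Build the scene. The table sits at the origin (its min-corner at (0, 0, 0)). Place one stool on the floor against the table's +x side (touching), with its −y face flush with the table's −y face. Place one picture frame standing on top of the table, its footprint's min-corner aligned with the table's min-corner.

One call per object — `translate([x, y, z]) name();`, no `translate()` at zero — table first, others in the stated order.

table();
translate([1248, 0, 0]) stool();
translate([0, 0, 765]) picture_frame();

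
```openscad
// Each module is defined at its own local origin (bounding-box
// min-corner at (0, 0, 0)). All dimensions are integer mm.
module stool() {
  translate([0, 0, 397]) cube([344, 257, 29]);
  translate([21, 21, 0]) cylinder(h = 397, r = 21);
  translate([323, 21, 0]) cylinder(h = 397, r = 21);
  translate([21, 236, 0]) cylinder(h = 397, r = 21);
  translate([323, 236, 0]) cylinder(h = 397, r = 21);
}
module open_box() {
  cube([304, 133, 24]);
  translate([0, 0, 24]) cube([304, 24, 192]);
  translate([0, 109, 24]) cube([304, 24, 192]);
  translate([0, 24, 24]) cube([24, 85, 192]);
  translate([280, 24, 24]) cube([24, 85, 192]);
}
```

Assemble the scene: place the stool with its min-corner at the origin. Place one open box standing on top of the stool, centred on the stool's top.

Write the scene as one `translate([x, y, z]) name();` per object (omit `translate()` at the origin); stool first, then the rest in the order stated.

stool();
translate([20, 62, 426]) open_box();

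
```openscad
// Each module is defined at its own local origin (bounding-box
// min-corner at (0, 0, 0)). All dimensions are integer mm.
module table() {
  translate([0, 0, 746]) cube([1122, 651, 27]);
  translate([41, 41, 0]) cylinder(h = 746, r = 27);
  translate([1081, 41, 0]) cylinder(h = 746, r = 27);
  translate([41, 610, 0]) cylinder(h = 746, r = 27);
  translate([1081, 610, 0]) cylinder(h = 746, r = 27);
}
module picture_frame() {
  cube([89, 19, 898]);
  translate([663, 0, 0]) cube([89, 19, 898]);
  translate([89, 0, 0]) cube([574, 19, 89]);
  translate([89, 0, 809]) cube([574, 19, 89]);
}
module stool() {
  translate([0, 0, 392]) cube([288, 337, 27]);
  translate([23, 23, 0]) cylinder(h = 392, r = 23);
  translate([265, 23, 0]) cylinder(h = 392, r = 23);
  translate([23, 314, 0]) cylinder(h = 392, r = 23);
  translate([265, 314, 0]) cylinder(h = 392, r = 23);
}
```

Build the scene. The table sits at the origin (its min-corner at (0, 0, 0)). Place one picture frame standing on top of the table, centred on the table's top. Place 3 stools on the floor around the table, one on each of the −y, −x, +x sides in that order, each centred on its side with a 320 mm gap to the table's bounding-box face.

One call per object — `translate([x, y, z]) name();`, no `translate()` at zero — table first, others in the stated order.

table();
translate([185, 316, 773]) picture_frame();
translate([417, -657, 0]) stool();
translate([-608, 157, 0]) stool();
translate([1442, 157, 0]) stool();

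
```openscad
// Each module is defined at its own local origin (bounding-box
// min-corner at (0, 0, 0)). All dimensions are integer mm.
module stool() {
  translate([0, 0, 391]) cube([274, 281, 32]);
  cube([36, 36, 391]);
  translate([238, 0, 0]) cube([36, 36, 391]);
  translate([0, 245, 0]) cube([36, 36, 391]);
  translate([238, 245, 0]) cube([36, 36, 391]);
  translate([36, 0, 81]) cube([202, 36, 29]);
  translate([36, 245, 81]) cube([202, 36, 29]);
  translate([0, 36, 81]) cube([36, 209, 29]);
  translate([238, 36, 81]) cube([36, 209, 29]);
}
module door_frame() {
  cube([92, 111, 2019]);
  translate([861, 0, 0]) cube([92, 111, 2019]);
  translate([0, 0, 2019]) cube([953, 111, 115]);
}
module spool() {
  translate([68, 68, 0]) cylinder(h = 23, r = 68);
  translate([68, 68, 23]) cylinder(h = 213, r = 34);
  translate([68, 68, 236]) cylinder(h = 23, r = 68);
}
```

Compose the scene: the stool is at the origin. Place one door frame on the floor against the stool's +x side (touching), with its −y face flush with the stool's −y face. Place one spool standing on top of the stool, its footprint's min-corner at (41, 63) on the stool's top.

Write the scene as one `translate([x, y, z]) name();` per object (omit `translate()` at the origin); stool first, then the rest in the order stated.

stool();
translate([274, 0, 0]) door_frame();
translate([41, 63, 423]) spool();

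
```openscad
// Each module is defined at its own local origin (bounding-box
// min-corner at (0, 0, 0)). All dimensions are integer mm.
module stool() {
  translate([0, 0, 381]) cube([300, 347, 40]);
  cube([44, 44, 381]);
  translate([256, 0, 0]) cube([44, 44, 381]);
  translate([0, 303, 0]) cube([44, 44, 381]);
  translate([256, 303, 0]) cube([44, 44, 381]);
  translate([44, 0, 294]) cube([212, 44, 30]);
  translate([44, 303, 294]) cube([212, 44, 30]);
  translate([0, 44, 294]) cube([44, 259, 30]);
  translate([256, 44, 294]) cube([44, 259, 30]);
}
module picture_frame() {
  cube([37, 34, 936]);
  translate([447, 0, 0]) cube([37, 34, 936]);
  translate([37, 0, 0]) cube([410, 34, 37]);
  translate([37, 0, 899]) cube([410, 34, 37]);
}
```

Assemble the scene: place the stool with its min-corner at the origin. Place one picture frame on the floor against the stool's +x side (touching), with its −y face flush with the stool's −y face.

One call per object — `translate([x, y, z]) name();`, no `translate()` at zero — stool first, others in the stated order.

stool();
translate([300, 0, 0]) picture_frame();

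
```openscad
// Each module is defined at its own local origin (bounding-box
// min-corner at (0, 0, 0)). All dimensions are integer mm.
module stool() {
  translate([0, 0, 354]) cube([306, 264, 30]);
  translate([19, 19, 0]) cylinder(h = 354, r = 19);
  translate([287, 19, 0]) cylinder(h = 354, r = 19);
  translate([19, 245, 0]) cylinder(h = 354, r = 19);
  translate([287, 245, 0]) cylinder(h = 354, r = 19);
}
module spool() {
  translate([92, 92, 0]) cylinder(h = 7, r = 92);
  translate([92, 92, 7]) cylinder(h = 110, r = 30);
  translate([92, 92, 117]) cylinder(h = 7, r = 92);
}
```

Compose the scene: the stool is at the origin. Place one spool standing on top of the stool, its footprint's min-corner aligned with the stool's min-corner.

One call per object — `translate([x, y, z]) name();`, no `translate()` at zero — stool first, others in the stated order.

stool();
translate([0, 0, 384]) spool();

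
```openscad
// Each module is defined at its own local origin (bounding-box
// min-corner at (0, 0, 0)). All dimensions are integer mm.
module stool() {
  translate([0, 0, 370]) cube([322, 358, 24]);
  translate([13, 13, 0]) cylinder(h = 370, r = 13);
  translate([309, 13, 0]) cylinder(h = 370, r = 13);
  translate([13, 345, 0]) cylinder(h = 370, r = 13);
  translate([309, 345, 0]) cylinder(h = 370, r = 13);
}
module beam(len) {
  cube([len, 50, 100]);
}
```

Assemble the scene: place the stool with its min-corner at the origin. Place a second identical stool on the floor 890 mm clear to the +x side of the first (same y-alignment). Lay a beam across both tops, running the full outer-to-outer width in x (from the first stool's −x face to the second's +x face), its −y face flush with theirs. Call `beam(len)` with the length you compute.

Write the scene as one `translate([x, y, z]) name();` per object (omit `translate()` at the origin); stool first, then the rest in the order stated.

stool();
translate([1212, 0, 0]) stool();
translate([0, 0, 394]) beam(1534);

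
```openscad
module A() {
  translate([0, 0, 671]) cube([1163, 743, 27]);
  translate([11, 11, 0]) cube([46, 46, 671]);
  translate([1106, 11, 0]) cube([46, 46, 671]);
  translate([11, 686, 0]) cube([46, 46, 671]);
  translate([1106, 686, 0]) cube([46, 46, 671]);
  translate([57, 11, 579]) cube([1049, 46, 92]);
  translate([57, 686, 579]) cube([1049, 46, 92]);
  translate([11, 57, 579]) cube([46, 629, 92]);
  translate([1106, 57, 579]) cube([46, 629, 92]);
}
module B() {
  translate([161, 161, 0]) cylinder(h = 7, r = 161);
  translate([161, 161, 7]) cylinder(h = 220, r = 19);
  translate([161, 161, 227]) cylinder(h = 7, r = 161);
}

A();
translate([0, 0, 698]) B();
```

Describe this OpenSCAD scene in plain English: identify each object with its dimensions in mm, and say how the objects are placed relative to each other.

A is a table with a 1163×743 mm rectangular top, 27 mm thick, top surface at z = 698 mm, supported by four 46×46 mm square legs, each inset 11 mm from the nearest pair of top edges, running from the floor. Four apron rails, 46 mm thick and 92 mm tall, run between adjacent legs with their top edges flush with the underside of the top and their outer faces flush with the legs' outer faces.

B is a spool: two coaxial disc flanges of radius 161 mm and thickness 7 mm, joined by a core cylinder of radius 19 mm and height 220 mm. The lower flange rests on z = 0 and the three cylinders share a vertical axis.

The spool is on top of the table.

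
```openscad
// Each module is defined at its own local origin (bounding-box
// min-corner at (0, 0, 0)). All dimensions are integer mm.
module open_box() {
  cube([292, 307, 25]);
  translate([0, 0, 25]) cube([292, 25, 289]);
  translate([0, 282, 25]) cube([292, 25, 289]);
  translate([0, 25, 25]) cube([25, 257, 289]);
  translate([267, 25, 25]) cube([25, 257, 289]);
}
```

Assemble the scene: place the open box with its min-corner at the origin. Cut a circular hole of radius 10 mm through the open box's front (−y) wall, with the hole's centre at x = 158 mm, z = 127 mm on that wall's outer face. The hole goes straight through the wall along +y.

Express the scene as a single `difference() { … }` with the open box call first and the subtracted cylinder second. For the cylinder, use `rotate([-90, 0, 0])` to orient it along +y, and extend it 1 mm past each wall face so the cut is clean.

difference() {
  open_box();
  translate([158, -1, 127]) rotate([-90, 0, 0]) cylinder(h = 27, r = 10);
}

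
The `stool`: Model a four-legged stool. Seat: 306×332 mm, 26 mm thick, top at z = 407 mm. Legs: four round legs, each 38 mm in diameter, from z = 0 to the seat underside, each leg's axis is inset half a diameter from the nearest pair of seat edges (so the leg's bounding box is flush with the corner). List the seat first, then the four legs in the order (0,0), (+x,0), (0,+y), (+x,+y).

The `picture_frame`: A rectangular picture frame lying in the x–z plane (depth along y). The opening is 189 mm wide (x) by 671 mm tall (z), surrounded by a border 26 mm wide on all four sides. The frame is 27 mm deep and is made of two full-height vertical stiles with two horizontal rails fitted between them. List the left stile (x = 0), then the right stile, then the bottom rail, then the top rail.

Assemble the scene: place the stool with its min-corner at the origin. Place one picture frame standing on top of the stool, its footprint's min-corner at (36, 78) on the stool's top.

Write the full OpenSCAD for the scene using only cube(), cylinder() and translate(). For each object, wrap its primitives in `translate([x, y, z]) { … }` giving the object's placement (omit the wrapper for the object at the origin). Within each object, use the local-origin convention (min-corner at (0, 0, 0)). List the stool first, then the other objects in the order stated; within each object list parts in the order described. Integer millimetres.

translate([0, 0, 381]) cube([306, 332, 26]);
translate([19, 19, 0]) cylinder(h = 381, r = 19);
translate([287, 19, 0]) cylinder(h = 381, r = 19);
translate([19, 313, 0]) cylinder(h = 381, r = 19);
translate([287, 313, 0]) cylinder(h = 381, r = 19);
translate([36, 78, 407]) {
  cube([26, 27, 723]);
  translate([215, 0, 0]) cube([26, 27, 723]);
  translate([26, 0, 0]) cube([189, 27, 26]);
  translate([26, 0, 697]) cube([189, 27, 26]);
}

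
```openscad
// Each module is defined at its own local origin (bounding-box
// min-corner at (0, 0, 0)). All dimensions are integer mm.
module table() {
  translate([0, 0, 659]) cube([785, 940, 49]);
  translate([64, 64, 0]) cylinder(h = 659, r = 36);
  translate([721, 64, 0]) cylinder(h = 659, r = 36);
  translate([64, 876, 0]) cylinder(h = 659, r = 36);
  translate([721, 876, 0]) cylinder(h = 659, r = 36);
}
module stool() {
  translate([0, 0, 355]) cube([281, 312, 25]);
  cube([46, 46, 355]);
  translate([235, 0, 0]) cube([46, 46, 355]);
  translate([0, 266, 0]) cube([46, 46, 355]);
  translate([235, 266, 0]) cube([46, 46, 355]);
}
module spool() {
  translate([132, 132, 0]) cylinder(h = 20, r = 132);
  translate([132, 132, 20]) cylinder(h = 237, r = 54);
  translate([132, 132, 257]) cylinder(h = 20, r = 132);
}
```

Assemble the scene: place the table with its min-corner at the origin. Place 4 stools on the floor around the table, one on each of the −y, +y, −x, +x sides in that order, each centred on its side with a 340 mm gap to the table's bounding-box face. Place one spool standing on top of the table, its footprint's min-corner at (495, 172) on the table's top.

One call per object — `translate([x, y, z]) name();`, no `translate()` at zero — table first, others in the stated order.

table();
translate([252, -652, 0]) stool();
translate([252, 1280, 0]) stool();
translate([-621, 314, 0]) stool();
translate([1125, 314, 0]) stool();
translate([495, 172, 708]) spool();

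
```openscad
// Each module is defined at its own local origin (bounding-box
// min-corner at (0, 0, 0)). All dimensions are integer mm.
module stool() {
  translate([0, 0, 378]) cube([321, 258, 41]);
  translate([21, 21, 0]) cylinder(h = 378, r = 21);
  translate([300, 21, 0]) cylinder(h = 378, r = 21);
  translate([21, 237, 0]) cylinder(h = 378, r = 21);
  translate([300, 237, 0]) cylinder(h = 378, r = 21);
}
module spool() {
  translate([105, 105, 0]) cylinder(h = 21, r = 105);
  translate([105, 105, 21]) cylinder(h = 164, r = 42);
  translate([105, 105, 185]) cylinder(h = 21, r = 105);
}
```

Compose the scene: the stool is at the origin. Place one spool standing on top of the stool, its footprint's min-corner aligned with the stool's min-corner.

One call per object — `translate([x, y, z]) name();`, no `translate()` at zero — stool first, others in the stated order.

stool();
translate([0, 0, 419]) spool();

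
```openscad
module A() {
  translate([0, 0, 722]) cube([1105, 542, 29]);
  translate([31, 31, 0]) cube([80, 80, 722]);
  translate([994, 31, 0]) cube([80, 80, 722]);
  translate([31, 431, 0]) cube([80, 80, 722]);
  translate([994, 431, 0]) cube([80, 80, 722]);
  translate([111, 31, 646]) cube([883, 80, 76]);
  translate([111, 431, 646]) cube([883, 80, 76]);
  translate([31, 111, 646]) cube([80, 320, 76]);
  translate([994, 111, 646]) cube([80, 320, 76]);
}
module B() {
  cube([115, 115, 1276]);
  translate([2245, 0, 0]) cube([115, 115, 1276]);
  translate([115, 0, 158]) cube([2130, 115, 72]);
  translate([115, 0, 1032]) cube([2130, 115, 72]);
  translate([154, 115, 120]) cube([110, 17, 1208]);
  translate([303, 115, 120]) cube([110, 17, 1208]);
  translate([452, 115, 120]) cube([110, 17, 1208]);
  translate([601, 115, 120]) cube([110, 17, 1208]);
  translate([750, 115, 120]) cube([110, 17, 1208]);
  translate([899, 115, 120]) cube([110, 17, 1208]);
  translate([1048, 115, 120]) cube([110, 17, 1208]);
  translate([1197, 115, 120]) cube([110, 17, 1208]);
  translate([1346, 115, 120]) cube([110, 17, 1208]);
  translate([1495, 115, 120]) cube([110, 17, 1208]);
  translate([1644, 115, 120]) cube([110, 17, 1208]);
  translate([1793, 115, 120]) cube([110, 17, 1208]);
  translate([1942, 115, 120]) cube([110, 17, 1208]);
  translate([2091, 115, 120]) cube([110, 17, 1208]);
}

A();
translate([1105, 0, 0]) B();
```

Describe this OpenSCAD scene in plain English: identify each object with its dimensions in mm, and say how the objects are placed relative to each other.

A is a table with a 1105×542 mm rectangular top, 29 mm thick, top surface at z = 751 mm, supported by four 80×80 mm square legs, each inset 31 mm from the nearest pair of top edges, running from the floor. Four apron rails, 80 mm thick and 76 mm tall, run between adjacent legs with their top edges flush with the underside of the top and their outer faces flush with the legs' outer faces.

B is a fence section. Two 115×115 mm posts, 1276 mm tall, stand on the floor with a clear span of 2130 mm between their inner faces. Two horizontal rails of 115×72 mm section span the gap between the posts with their undersides at z = 158 mm and z = 1032 mm, flush with the posts' −y face. 14 pickets, each 110 mm wide, 17 mm thick and 1208 mm tall, are fixed to the +y face of the rails with their bottoms at z = 120 mm, evenly spaced across the span with equal gaps (rounded down to the nearest mm) at the −x end and between each pair — any rounding remainder accumulates at the +x end.

The fence section is against the table's +x side, with their −y faces flush.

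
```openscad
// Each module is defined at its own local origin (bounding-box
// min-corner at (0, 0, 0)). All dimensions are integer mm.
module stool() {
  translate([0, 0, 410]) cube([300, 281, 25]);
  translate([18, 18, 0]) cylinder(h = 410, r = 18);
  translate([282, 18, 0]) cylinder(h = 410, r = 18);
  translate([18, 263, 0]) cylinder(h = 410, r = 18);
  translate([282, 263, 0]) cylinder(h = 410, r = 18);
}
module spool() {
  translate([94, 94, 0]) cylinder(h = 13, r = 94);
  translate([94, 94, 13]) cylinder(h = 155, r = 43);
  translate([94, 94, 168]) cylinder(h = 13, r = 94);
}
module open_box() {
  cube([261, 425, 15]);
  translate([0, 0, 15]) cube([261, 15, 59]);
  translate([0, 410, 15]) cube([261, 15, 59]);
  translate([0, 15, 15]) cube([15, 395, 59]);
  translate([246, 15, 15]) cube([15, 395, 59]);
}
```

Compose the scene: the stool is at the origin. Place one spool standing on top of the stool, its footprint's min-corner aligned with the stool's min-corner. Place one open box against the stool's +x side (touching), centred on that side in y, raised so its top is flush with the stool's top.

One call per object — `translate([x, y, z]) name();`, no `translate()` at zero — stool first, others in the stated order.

stool();
translate([0, 0, 435]) spool();
translate([300, -72, 361]) open_box();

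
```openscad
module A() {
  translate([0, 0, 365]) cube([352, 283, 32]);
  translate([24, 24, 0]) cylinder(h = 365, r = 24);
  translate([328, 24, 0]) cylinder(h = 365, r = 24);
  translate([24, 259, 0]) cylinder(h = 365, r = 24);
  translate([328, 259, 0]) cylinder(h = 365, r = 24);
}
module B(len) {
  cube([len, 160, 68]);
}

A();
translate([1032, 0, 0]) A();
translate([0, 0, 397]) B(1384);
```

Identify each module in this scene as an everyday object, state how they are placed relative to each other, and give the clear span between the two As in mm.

A is a stool. B is a beam. A beam spans the tops of two stools. The clear span between the two stools is 680 mm.

Second stool starts at x = 1032; first ends at x = 352; clear span = 1032 − 352 = 680 mm.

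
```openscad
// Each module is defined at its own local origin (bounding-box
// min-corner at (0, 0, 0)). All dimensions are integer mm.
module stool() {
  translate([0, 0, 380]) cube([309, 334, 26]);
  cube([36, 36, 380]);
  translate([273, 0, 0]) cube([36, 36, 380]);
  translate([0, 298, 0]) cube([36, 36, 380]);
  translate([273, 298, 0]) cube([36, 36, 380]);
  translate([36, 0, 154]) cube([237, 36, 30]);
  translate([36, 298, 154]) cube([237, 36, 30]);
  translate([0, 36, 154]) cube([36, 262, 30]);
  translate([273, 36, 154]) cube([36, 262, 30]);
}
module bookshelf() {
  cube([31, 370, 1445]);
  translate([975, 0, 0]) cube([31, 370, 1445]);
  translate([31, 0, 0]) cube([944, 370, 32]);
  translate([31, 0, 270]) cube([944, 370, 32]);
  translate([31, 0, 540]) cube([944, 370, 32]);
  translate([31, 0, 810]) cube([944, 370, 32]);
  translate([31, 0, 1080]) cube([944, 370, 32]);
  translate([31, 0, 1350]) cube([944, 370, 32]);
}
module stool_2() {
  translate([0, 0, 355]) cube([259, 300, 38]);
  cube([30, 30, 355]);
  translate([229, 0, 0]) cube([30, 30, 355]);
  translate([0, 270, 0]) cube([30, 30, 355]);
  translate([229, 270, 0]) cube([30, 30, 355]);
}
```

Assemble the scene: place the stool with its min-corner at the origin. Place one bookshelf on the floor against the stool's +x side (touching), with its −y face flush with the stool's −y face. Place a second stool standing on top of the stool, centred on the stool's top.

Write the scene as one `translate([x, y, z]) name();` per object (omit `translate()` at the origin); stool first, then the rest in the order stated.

stool();
translate([309, 0, 0]) bookshelf();
translate([25, 17, 406]) stool_2();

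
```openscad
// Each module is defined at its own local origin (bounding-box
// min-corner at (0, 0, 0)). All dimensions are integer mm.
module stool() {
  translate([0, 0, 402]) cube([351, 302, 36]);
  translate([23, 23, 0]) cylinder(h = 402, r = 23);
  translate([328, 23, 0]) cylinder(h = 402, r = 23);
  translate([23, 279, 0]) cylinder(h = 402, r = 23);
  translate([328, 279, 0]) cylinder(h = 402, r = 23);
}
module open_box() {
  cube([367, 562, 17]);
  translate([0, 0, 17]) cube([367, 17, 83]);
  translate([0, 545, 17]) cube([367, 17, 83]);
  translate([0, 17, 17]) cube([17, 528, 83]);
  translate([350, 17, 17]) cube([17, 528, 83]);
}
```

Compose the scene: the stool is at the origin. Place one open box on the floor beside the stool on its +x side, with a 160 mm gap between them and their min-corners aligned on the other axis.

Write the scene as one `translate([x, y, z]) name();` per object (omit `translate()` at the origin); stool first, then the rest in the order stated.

stool();
translate([511, 0, 0]) open_box();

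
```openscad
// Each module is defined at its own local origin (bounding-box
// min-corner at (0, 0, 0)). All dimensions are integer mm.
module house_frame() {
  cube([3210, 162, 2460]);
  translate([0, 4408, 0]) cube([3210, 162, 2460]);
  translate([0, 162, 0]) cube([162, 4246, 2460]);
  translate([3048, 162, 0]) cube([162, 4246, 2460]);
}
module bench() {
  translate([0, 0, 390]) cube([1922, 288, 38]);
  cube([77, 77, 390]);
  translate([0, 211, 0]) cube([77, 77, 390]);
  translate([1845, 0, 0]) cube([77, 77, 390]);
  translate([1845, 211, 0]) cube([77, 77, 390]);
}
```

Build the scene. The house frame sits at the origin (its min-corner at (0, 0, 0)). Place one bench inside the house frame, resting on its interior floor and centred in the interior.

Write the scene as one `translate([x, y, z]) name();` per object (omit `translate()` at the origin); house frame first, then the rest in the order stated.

house_frame();
translate([644, 2141, 0]) bench();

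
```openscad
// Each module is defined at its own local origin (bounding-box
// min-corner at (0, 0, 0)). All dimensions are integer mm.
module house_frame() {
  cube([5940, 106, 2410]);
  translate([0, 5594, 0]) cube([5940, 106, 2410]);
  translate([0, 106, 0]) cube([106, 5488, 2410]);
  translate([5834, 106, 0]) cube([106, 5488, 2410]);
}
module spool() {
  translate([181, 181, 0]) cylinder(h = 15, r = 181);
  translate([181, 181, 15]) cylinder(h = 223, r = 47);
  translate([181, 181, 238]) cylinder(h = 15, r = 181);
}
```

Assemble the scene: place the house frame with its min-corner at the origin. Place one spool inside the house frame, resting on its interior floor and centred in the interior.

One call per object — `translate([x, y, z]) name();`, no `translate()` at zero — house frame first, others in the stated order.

house_frame();
translate([2789, 2669, 0]) spool();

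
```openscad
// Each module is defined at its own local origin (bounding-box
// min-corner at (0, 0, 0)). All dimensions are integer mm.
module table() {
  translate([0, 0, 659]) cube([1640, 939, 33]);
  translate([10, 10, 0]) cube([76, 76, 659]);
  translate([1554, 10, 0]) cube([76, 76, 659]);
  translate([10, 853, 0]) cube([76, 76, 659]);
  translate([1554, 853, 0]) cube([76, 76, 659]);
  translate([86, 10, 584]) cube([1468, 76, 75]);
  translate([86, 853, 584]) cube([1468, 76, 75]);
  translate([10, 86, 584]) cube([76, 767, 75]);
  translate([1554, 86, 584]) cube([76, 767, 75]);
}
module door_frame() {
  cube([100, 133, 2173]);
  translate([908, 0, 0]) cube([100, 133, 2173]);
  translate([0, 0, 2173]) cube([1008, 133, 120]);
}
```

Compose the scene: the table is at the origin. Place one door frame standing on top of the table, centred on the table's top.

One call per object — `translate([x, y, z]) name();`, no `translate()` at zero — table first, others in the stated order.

table();
translate([316, 403, 692]) door_frame();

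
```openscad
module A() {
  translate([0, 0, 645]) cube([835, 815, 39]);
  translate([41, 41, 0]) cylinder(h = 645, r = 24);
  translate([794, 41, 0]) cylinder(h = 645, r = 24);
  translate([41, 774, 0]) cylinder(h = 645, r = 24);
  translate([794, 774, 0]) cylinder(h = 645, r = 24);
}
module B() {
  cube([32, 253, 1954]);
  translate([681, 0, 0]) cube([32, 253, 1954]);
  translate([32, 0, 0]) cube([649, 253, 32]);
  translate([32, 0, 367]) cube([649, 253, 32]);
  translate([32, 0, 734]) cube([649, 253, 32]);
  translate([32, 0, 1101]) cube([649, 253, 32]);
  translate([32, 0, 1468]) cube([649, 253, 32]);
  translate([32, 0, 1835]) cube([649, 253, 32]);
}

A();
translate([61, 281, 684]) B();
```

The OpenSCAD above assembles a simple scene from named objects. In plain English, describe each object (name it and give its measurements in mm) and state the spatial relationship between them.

A is a table with a 835×815 mm rectangular top, 39 mm thick, top surface at z = 684 mm, supported by four round legs of 48 mm diameter, each leg's bounding box inset 17 mm from the nearest pair of top edges, running from the floor.

B is an open bookshelf. Two side panels, each 32 mm thick, 253 mm deep and 1954 mm tall, stand 713 mm apart (outside-to-outside). Between them sit 6 shelves, each 32 mm thick and 253 mm deep, spanning the full gap between the sides. The bottom shelf rests on the floor (its underside at z = 0) and the clear gap between one shelf's top and the next shelf's underside is 335 mm.

The bookshelf is on top of the table, centred.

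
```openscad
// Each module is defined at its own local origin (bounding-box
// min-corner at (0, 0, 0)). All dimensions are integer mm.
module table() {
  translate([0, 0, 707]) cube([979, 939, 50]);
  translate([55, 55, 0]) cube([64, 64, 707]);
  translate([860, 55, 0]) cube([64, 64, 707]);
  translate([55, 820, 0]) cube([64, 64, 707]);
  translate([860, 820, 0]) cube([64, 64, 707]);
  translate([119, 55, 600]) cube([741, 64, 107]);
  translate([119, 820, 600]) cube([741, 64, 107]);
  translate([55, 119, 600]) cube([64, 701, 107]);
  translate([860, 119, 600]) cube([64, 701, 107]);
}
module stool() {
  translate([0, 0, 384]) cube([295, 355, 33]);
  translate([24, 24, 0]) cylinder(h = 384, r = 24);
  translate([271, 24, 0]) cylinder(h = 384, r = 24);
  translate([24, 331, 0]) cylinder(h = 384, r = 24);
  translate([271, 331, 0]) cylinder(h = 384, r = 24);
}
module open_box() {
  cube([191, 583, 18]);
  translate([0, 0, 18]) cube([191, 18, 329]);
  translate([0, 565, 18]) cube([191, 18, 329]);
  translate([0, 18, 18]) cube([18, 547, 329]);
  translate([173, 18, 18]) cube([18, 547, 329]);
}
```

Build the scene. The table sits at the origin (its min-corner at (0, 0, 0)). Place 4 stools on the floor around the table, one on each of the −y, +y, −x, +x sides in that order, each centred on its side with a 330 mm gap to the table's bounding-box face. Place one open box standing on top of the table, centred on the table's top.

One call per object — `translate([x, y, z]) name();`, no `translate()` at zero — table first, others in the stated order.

table();
translate([342, -685, 0]) stool();
translate([342, 1269, 0]) stool();
translate([-625, 292, 0]) stool();
translate([1309, 292, 0]) stool();
translate([394, 178, 757]) open_box();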